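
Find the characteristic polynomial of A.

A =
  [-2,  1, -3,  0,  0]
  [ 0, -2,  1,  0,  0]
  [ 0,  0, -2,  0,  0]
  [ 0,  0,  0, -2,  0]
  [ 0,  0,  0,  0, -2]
x^5 + 10*x^4 + 40*x^3 + 80*x^2 + 80*x + 32

Expanding det(x·I − A) (e.g. by cofactor expansion or by noting that A is similar to its Jordan form J, which has the same characteristic polynomial as A) gives
  χ_A(x) = x^5 + 10*x^4 + 40*x^3 + 80*x^2 + 80*x + 32
which factors as (x + 2)^5. The eigenvalues (with algebraic multiplicities) are λ = -2 with multiplicity 5.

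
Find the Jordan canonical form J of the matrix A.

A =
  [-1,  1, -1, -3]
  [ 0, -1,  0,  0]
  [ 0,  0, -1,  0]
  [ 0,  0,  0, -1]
J_2(-1) ⊕ J_1(-1) ⊕ J_1(-1)

The characteristic polynomial is
  det(x·I − A) = x^4 + 4*x^3 + 6*x^2 + 4*x + 1 = (x + 1)^4

Eigenvalues and multiplicities (the geometric multiplicity of λ is n − rank(A − λI), which equals the number of Jordan blocks for λ):
  λ = -1: algebraic multiplicity = 4, geometric multiplicity = 3

Determining the block sizes for each eigenvalue:
  λ = -1: 3 blocks summing to 4 forces exactly one block of size 2 and the rest size 1 → block sizes [2, 1, 1]

Assembling the blocks gives a Jordan form
J =
  [-1,  1,  0,  0]
  [ 0, -1,  0,  0]
  [ 0,  0, -1,  0]
  [ 0,  0,  0, -1]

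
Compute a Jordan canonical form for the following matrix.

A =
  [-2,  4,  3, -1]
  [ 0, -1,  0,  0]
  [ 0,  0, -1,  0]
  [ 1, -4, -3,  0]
J_2(-1) ⊕ J_1(-1) ⊕ J_1(-1)

The characteristic polynomial is
  det(x·I − A) = x^4 + 4*x^3 + 6*x^2 + 4*x + 1 = (x + 1)^4

Eigenvalues and multiplicities (the geometric multiplicity of λ is n − rank(A − λI), which equals the number of Jordan blocks for λ):
  λ = -1: algebraic multiplicity = 4, geometric multiplicity = 3

Determining the block sizes for each eigenvalue:
  λ = -1: 3 blocks summing to 4 forces exactly one block of size 2 and the rest size 1 → block sizes [2, 1, 1]

Assembling the blocks gives a Jordan form
J =
  [-1,  1,  0,  0]
  [ 0, -1,  0,  0]
  [ 0,  0, -1,  0]
  [ 0,  0,  0, -1]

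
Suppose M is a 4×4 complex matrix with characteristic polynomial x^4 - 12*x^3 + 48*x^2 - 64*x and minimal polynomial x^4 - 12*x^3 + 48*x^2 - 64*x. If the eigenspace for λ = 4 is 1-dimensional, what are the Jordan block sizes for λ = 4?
Block sizes for λ = 4: [3]

Step 1 — from the characteristic polynomial, algebraic multiplicity of λ = 4 is 3. From dim ker(M − (4)·I) = 1, there are exactly 1 Jordan blocks for λ = 4.
Step 2 — from the minimal polynomial, the factor (x − 4)^3 tells us the largest block for λ = 4 has size 3.
Step 3 — with total size 3, 1 blocks, and largest block 3, the block sizes (in nonincreasing order) are [3].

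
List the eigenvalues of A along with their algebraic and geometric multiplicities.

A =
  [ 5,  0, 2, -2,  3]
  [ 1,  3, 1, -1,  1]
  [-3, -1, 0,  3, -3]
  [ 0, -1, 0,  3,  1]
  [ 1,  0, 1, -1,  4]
λ = 3: alg = 5, geom = 2

Step 1 — factor the characteristic polynomial to read off the algebraic multiplicities:
  χ_A(x) = (x - 3)^5

Step 2 — compute geometric multiplicities via the rank-nullity identity g(λ) = n − rank(A − λI):
  rank(A − (3)·I) = 3, so dim ker(A − (3)·I) = n − 3 = 2

Summary:
  λ = 3: algebraic multiplicity = 5, geometric multiplicity = 2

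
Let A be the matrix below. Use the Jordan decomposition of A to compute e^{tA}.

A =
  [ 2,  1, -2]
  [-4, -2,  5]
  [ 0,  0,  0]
e^{tA} =
  [2*t + 1, t, t^2/2 - 2*t]
  [-4*t, 1 - 2*t, -t^2 + 5*t]
  [0, 0, 1]

Strategy: write A = P · J · P⁻¹ where J is a Jordan canonical form, so e^{tA} = P · e^{tJ} · P⁻¹, and e^{tJ} can be computed block-by-block.

A has Jordan form
J =
  [0, 1, 0]
  [0, 0, 1]
  [0, 0, 0]
(up to reordering of blocks).

Per-block formulas:
  For a 3×3 Jordan block J_3(0): exp(t · J_3(0)) = e^(0t)·(I + t·N + (t^2/2)·N^2), where N is the 3×3 nilpotent shift.

After assembling e^{tJ} and conjugating by P, we get:

e^{tA} =
  [2*t + 1, t, t^2/2 - 2*t]
  [-4*t, 1 - 2*t, -t^2 + 5*t]
  [0, 0, 1]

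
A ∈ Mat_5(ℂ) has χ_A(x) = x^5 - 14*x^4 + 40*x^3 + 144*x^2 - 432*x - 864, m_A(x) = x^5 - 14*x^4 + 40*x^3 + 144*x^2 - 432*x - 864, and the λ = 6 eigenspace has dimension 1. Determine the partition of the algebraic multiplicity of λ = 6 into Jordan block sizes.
Block sizes for λ = 6: [3]

Step 1 — from the characteristic polynomial, algebraic multiplicity of λ = 6 is 3. From dim ker(A − (6)·I) = 1, there are exactly 1 Jordan blocks for λ = 6.
Step 2 — from the minimal polynomial, the factor (x − 6)^3 tells us the largest block for λ = 6 has size 3.
Step 3 — with total size 3, 1 blocks, and largest block 3, the block sizes (in nonincreasing order) are [3].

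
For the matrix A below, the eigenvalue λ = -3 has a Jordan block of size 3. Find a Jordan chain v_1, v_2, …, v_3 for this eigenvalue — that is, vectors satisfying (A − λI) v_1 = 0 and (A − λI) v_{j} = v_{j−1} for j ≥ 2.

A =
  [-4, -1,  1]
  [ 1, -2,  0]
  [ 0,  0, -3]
A Jordan chain for λ = -3 of length 3:
v_1 = (-1, 1, 0)ᵀ
v_2 = (1, 0, 0)ᵀ
v_3 = (0, 0, 1)ᵀ

Let N = A − (-3)·I. We want v_3 with N^3 v_3 = 0 but N^2 v_3 ≠ 0; then v_{j-1} := N · v_j for j = 3, …, 2.

Pick v_3 = (0, 0, 1)ᵀ.
Then v_2 = N · v_3 = (1, 0, 0)ᵀ.
Then v_1 = N · v_2 = (-1, 1, 0)ᵀ.

Sanity check: (A − (-3)·I) v_1 = (0, 0, 0)ᵀ = 0. ✓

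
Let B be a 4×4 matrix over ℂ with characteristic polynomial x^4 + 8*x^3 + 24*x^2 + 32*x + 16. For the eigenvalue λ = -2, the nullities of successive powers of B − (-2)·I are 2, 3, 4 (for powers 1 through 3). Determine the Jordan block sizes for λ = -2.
Block sizes for λ = -2: [3, 1]

From the dimensions of kernels of powers, the number of Jordan blocks of size at least j is d_j − d_{j−1} where d_j = dim ker(N^j) (with d_0 = 0). Computing the differences gives [2, 1, 1].
The number of blocks of size exactly k is (#blocks of size ≥ k) − (#blocks of size ≥ k + 1), so the partition is: 1 block(s) of size 1, 1 block(s) of size 3.
In nonincreasing order the block sizes are [3, 1].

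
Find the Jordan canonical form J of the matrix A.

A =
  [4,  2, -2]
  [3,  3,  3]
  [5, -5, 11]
J_2(6) ⊕ J_1(6)

The characteristic polynomial is
  det(x·I − A) = x^3 - 18*x^2 + 108*x - 216 = (x - 6)^3

Eigenvalues and multiplicities (the geometric multiplicity of λ is n − rank(A − λI), which equals the number of Jordan blocks for λ):
  λ = 6: algebraic multiplicity = 3, geometric multiplicity = 2

Determining the block sizes for each eigenvalue:
  λ = 6: 2 blocks summing to 3 forces exactly one block of size 2 and the rest size 1 → block sizes [2, 1]

Assembling the blocks gives a Jordan form
J =
  [6, 1, 0]
  [0, 6, 0]
  [0, 0, 6]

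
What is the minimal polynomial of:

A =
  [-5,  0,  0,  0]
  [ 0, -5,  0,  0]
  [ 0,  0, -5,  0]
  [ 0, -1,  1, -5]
x^2 + 10*x + 25

The characteristic polynomial is χ_A(x) = (x + 5)^4, so the eigenvalues are known. The minimal polynomial is
  m_A(x) = Π_λ (x − λ)^{k_λ}
where k_λ is the size of the *largest* Jordan block for λ (equivalently, the smallest k with (A − λI)^k v = 0 for every generalised eigenvector v of λ).

  λ = -5: largest Jordan block has size 2, contributing (x + 5)^2

So m_A(x) = (x + 5)^2 = x^2 + 10*x + 25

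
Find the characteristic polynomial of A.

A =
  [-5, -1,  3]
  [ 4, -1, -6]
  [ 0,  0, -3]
x^3 + 9*x^2 + 27*x + 27

Expanding det(x·I − A) (e.g. by cofactor expansion or by noting that A is similar to its Jordan form J, which has the same characteristic polynomial as A) gives
  χ_A(x) = x^3 + 9*x^2 + 27*x + 27
which factors as (x + 3)^3. The eigenvalues (with algebraic multiplicities) are λ = -3 with multiplicity 3.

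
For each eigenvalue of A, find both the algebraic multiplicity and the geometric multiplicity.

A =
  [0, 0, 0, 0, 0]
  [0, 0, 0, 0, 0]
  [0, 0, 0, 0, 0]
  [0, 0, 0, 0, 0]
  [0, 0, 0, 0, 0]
λ = 0: alg = 5, geom = 5

Step 1 — factor the characteristic polynomial to read off the algebraic multiplicities:
  χ_A(x) = x^5

Step 2 — compute geometric multiplicities via the rank-nullity identity g(λ) = n − rank(A − λI):
  rank(A − (0)·I) = 0, so dim ker(A − (0)·I) = n − 0 = 5

Summary:
  λ = 0: algebraic multiplicity = 5, geometric multiplicity = 5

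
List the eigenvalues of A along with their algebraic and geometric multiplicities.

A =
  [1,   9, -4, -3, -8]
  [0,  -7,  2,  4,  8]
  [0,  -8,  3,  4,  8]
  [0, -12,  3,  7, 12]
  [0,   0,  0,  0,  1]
λ = 1: alg = 5, geom = 3

Step 1 — factor the characteristic polynomial to read off the algebraic multiplicities:
  χ_A(x) = (x - 1)^5

Step 2 — compute geometric multiplicities via the rank-nullity identity g(λ) = n − rank(A − λI):
  rank(A − (1)·I) = 2, so dim ker(A − (1)·I) = n − 2 = 3

Summary:
  λ = 1: algebraic multiplicity = 5, geometric multiplicity = 3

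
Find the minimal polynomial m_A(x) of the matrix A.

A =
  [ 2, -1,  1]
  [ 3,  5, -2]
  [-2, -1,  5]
x^3 - 12*x^2 + 48*x - 64

The characteristic polynomial is χ_A(x) = (x - 4)^3, so the eigenvalues are known. The minimal polynomial is
  m_A(x) = Π_λ (x − λ)^{k_λ}
where k_λ is the size of the *largest* Jordan block for λ (equivalently, the smallest k with (A − λI)^k v = 0 for every generalised eigenvector v of λ).

  λ = 4: largest Jordan block has size 3, contributing (x − 4)^3

So m_A(x) = (x - 4)^3 = x^3 - 12*x^2 + 48*x - 64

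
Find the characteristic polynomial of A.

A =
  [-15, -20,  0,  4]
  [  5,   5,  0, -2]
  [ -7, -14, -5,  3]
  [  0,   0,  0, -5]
x^4 + 20*x^3 + 150*x^2 + 500*x + 625

Expanding det(x·I − A) (e.g. by cofactor expansion or by noting that A is similar to its Jordan form J, which has the same characteristic polynomial as A) gives
  χ_A(x) = x^4 + 20*x^3 + 150*x^2 + 500*x + 625
which factors as (x + 5)^4. The eigenvalues (with algebraic multiplicities) are λ = -5 with multiplicity 4.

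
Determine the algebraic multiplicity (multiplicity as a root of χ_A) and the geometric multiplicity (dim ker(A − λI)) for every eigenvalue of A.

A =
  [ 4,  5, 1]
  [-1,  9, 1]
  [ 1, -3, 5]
λ = 6: alg = 3, geom = 1

Step 1 — factor the characteristic polynomial to read off the algebraic multiplicities:
  χ_A(x) = (x - 6)^3

Step 2 — compute geometric multiplicities via the rank-nullity identity g(λ) = n − rank(A − λI):
  rank(A − (6)·I) = 2, so dim ker(A − (6)·I) = n − 2 = 1

Summary:
  λ = 6: algebraic multiplicity = 3, geometric multiplicity = 1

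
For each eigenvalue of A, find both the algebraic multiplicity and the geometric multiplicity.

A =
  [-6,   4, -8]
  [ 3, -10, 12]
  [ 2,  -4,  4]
λ = -4: alg = 3, geom = 2

Step 1 — factor the characteristic polynomial to read off the algebraic multiplicities:
  χ_A(x) = (x + 4)^3

Step 2 — compute geometric multiplicities via the rank-nullity identity g(λ) = n − rank(A − λI):
  rank(A − (-4)·I) = 1, so dim ker(A − (-4)·I) = n − 1 = 2

Summary:
  λ = -4: algebraic multiplicity = 3, geometric multiplicity = 2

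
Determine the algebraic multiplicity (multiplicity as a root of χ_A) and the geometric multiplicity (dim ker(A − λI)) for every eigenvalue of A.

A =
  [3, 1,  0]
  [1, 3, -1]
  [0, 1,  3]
λ = 3: alg = 3, geom = 1

Step 1 — factor the characteristic polynomial to read off the algebraic multiplicities:
  χ_A(x) = (x - 3)^3

Step 2 — compute geometric multiplicities via the rank-nullity identity g(λ) = n − rank(A − λI):
  rank(A − (3)·I) = 2, so dim ker(A − (3)·I) = n − 2 = 1

Summary:
  λ = 3: algebraic multiplicity = 3, geometric multiplicity = 1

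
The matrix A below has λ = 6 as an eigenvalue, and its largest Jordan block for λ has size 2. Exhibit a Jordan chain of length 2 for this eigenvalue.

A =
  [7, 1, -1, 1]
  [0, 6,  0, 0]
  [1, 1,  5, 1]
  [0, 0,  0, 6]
A Jordan chain for λ = 6 of length 2:
v_1 = (1, 0, 1, 0)ᵀ
v_2 = (1, 0, 0, 0)ᵀ

Let N = A − (6)·I. We want v_2 with N^2 v_2 = 0 but N^1 v_2 ≠ 0; then v_{j-1} := N · v_j for j = 2, …, 2.

Pick v_2 = (1, 0, 0, 0)ᵀ.
Then v_1 = N · v_2 = (1, 0, 1, 0)ᵀ.

Sanity check: (A − (6)·I) v_1 = (0, 0, 0, 0)ᵀ = 0. ✓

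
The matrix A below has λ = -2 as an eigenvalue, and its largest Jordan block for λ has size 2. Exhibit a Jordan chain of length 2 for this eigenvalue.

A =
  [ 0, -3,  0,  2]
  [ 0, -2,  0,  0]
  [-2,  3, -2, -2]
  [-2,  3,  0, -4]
A Jordan chain for λ = -2 of length 2:
v_1 = (2, 0, -2, -2)ᵀ
v_2 = (1, 0, 0, 0)ᵀ

Let N = A − (-2)·I. We want v_2 with N^2 v_2 = 0 but N^1 v_2 ≠ 0; then v_{j-1} := N · v_j for j = 2, …, 2.

Pick v_2 = (1, 0, 0, 0)ᵀ.
Then v_1 = N · v_2 = (2, 0, -2, -2)ᵀ.

Sanity check: (A − (-2)·I) v_1 = (0, 0, 0, 0)ᵀ = 0. ✓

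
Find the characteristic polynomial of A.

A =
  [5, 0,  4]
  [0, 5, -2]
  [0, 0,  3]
x^3 - 13*x^2 + 55*x - 75

Expanding det(x·I − A) (e.g. by cofactor expansion or by noting that A is similar to its Jordan form J, which has the same characteristic polynomial as A) gives
  χ_A(x) = x^3 - 13*x^2 + 55*x - 75
which factors as (x - 5)^2*(x - 3). The eigenvalues (with algebraic multiplicities) are λ = 3 with multiplicity 1, λ = 5 with multiplicity 2.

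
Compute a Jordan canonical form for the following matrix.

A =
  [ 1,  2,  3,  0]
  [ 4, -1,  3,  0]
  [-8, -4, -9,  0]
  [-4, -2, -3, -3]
J_2(-3) ⊕ J_1(-3) ⊕ J_1(-3)

The characteristic polynomial is
  det(x·I − A) = x^4 + 12*x^3 + 54*x^2 + 108*x + 81 = (x + 3)^4

Eigenvalues and multiplicities (the geometric multiplicity of λ is n − rank(A − λI), which equals the number of Jordan blocks for λ):
  λ = -3: algebraic multiplicity = 4, geometric multiplicity = 3

Determining the block sizes for each eigenvalue:
  λ = -3: 3 blocks summing to 4 forces exactly one block of size 2 and the rest size 1 → block sizes [2, 1, 1]

Assembling the blocks gives a Jordan form
J =
  [-3,  1,  0,  0]
  [ 0, -3,  0,  0]
  [ 0,  0, -3,  0]
  [ 0,  0,  0, -3]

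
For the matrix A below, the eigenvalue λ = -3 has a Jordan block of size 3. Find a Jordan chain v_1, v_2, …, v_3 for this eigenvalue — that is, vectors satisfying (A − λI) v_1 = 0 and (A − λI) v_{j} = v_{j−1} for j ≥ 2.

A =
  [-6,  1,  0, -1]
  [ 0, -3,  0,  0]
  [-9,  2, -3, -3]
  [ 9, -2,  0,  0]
A Jordan chain for λ = -3 of length 3:
v_1 = (-1, 0, -3, 3)ᵀ
v_2 = (1, 0, 2, -2)ᵀ
v_3 = (0, 1, 0, 0)ᵀ

Let N = A − (-3)·I. We want v_3 with N^3 v_3 = 0 but N^2 v_3 ≠ 0; then v_{j-1} := N · v_j for j = 3, …, 2.

Pick v_3 = (0, 1, 0, 0)ᵀ.
Then v_2 = N · v_3 = (1, 0, 2, -2)ᵀ.
Then v_1 = N · v_2 = (-1, 0, -3, 3)ᵀ.

Sanity check: (A − (-3)·I) v_1 = (0, 0, 0, 0)ᵀ = 0. ✓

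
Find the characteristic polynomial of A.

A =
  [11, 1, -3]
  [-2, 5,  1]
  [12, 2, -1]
x^3 - 15*x^2 + 75*x - 125

Expanding det(x·I − A) (e.g. by cofactor expansion or by noting that A is similar to its Jordan form J, which has the same characteristic polynomial as A) gives
  χ_A(x) = x^3 - 15*x^2 + 75*x - 125
which factors as (x - 5)^3. The eigenvalues (with algebraic multiplicities) are λ = 5 with multiplicity 3.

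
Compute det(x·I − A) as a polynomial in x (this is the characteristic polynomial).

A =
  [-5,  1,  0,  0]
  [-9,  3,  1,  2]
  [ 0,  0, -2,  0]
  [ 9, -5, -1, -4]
x^4 + 8*x^3 + 24*x^2 + 32*x + 16

Expanding det(x·I − A) (e.g. by cofactor expansion or by noting that A is similar to its Jordan form J, which has the same characteristic polynomial as A) gives
  χ_A(x) = x^4 + 8*x^3 + 24*x^2 + 32*x + 16
which factors as (x + 2)^4. The eigenvalues (with algebraic multiplicities) are λ = -2 with multiplicity 4.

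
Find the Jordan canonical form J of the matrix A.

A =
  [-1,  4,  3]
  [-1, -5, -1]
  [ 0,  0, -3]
J_3(-3)

The characteristic polynomial is
  det(x·I − A) = x^3 + 9*x^2 + 27*x + 27 = (x + 3)^3

Eigenvalues and multiplicities (the geometric multiplicity of λ is n − rank(A − λI), which equals the number of Jordan blocks for λ):
  λ = -3: algebraic multiplicity = 3, geometric multiplicity = 1

Determining the block sizes for each eigenvalue:
  λ = -3: one block (gm = 1), so the single block has size am = 3 → block sizes [3]

Assembling the blocks gives a Jordan form
J =
  [-3,  1,  0]
  [ 0, -3,  1]
  [ 0,  0, -3]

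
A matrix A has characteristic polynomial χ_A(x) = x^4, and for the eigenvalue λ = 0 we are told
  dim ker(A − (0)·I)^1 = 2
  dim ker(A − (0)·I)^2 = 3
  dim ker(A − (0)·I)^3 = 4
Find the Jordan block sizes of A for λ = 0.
Block sizes for λ = 0: [3, 1]

From the dimensions of kernels of powers, the number of Jordan blocks of size at least j is d_j − d_{j−1} where d_j = dim ker(N^j) (with d_0 = 0). Computing the differences gives [2, 1, 1].
The number of blocks of size exactly k is (#blocks of size ≥ k) − (#blocks of size ≥ k + 1), so the partition is: 1 block(s) of size 1, 1 block(s) of size 3.
In nonincreasing order the block sizes are [3, 1].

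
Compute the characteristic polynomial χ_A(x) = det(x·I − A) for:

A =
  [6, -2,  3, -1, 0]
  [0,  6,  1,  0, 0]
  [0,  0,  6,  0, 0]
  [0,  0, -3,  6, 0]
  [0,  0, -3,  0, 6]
x^5 - 30*x^4 + 360*x^3 - 2160*x^2 + 6480*x - 7776

Expanding det(x·I − A) (e.g. by cofactor expansion or by noting that A is similar to its Jordan form J, which has the same characteristic polynomial as A) gives
  χ_A(x) = x^5 - 30*x^4 + 360*x^3 - 2160*x^2 + 6480*x - 7776
which factors as (x - 6)^5. The eigenvalues (with algebraic multiplicities) are λ = 6 with multiplicity 5.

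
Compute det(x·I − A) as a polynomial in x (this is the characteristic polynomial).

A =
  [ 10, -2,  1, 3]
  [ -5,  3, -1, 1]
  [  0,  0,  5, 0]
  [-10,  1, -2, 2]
x^4 - 20*x^3 + 150*x^2 - 500*x + 625

Expanding det(x·I − A) (e.g. by cofactor expansion or by noting that A is similar to its Jordan form J, which has the same characteristic polynomial as A) gives
  χ_A(x) = x^4 - 20*x^3 + 150*x^2 - 500*x + 625
which factors as (x - 5)^4. The eigenvalues (with algebraic multiplicities) are λ = 5 with multiplicity 4.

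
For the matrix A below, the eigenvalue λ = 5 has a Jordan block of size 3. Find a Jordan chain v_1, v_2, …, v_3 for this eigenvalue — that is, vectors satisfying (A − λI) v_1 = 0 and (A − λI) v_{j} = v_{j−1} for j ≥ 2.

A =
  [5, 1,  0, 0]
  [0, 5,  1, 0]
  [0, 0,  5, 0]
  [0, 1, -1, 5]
A Jordan chain for λ = 5 of length 3:
v_1 = (1, 0, 0, 1)ᵀ
v_2 = (0, 1, 0, -1)ᵀ
v_3 = (0, 0, 1, 0)ᵀ

Let N = A − (5)·I. We want v_3 with N^3 v_3 = 0 but N^2 v_3 ≠ 0; then v_{j-1} := N · v_j for j = 3, …, 2.

Pick v_3 = (0, 0, 1, 0)ᵀ.
Then v_2 = N · v_3 = (0, 1, 0, -1)ᵀ.
Then v_1 = N · v_2 = (1, 0, 0, 1)ᵀ.

Sanity check: (A − (5)·I) v_1 = (0, 0, 0, 0)ᵀ = 0. ✓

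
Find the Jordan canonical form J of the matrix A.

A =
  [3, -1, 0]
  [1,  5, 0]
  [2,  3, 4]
J_3(4)

The characteristic polynomial is
  det(x·I − A) = x^3 - 12*x^2 + 48*x - 64 = (x - 4)^3

Eigenvalues and multiplicities (the geometric multiplicity of λ is n − rank(A − λI), which equals the number of Jordan blocks for λ):
  λ = 4: algebraic multiplicity = 3, geometric multiplicity = 1

Determining the block sizes for each eigenvalue:
  λ = 4: one block (gm = 1), so the single block has size am = 3 → block sizes [3]

Assembling the blocks gives a Jordan form
J =
  [4, 1, 0]
  [0, 4, 1]
  [0, 0, 4]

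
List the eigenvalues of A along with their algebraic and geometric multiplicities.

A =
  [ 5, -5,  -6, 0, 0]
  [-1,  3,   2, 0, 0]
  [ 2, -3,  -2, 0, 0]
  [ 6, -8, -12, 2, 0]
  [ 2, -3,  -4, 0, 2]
λ = 2: alg = 5, geom = 3

Step 1 — factor the characteristic polynomial to read off the algebraic multiplicities:
  χ_A(x) = (x - 2)^5

Step 2 — compute geometric multiplicities via the rank-nullity identity g(λ) = n − rank(A − λI):
  rank(A − (2)·I) = 2, so dim ker(A − (2)·I) = n − 2 = 3

Summary:
  λ = 2: algebraic multiplicity = 5, geometric multiplicity = 3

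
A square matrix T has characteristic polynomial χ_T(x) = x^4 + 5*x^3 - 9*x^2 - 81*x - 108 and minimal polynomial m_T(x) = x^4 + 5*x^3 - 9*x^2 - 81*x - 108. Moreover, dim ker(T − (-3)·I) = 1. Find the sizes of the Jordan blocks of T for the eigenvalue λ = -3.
Block sizes for λ = -3: [3]

Step 1 — from the characteristic polynomial, algebraic multiplicity of λ = -3 is 3. From dim ker(T − (-3)·I) = 1, there are exactly 1 Jordan blocks for λ = -3.
Step 2 — from the minimal polynomial, the factor (x + 3)^3 tells us the largest block for λ = -3 has size 3.
Step 3 — with total size 3, 1 blocks, and largest block 3, the block sizes (in nonincreasing order) are [3].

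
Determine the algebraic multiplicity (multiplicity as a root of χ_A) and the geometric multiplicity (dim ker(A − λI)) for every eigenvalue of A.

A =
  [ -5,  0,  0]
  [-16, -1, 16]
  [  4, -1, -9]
λ = -5: alg = 3, geom = 2

Step 1 — factor the characteristic polynomial to read off the algebraic multiplicities:
  χ_A(x) = (x + 5)^3

Step 2 — compute geometric multiplicities via the rank-nullity identity g(λ) = n − rank(A − λI):
  rank(A − (-5)·I) = 1, so dim ker(A − (-5)·I) = n − 1 = 2

Summary:
  λ = -5: algebraic multiplicity = 3, geometric multiplicity = 2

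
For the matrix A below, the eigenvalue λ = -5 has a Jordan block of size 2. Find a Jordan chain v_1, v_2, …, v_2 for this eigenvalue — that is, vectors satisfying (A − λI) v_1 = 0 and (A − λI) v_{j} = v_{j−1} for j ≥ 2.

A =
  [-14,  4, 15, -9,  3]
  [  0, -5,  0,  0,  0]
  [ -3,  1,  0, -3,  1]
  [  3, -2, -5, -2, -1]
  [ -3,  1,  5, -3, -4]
A Jordan chain for λ = -5 of length 2:
v_1 = (-9, 0, -3, 3, -3)ᵀ
v_2 = (1, 0, 0, 0, 0)ᵀ

Let N = A − (-5)·I. We want v_2 with N^2 v_2 = 0 but N^1 v_2 ≠ 0; then v_{j-1} := N · v_j for j = 2, …, 2.

Pick v_2 = (1, 0, 0, 0, 0)ᵀ.
Then v_1 = N · v_2 = (-9, 0, -3, 3, -3)ᵀ.

Sanity check: (A − (-5)·I) v_1 = (0, 0, 0, 0, 0)ᵀ = 0. ✓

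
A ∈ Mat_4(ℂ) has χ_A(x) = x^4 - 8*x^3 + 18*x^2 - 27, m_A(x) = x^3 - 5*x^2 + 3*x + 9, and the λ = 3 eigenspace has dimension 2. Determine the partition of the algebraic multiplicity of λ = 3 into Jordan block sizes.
Block sizes for λ = 3: [2, 1]

Step 1 — from the characteristic polynomial, algebraic multiplicity of λ = 3 is 3. From dim ker(A − (3)·I) = 2, there are exactly 2 Jordan blocks for λ = 3.
Step 2 — from the minimal polynomial, the factor (x − 3)^2 tells us the largest block for λ = 3 has size 2.
Step 3 — with total size 3, 2 blocks, and largest block 2, the block sizes (in nonincreasing order) are [2, 1].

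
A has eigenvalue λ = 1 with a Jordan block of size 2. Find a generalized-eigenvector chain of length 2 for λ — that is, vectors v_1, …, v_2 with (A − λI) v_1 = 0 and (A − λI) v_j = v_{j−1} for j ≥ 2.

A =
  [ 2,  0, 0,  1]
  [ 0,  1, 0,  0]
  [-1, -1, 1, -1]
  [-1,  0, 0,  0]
A Jordan chain for λ = 1 of length 2:
v_1 = (1, 0, -1, -1)ᵀ
v_2 = (1, 0, 0, 0)ᵀ

Let N = A − (1)·I. We want v_2 with N^2 v_2 = 0 but N^1 v_2 ≠ 0; then v_{j-1} := N · v_j for j = 2, …, 2.

Pick v_2 = (1, 0, 0, 0)ᵀ.
Then v_1 = N · v_2 = (1, 0, -1, -1)ᵀ.

Sanity check: (A − (1)·I) v_1 = (0, 0, 0, 0)ᵀ = 0. ✓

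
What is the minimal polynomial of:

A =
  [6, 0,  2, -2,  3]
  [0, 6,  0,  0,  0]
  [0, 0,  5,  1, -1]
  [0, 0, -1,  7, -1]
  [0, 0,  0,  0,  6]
x^2 - 12*x + 36

The characteristic polynomial is χ_A(x) = (x - 6)^5, so the eigenvalues are known. The minimal polynomial is
  m_A(x) = Π_λ (x − λ)^{k_λ}
where k_λ is the size of the *largest* Jordan block for λ (equivalently, the smallest k with (A − λI)^k v = 0 for every generalised eigenvector v of λ).

  λ = 6: largest Jordan block has size 2, contributing (x − 6)^2

So m_A(x) = (x - 6)^2 = x^2 - 12*x + 36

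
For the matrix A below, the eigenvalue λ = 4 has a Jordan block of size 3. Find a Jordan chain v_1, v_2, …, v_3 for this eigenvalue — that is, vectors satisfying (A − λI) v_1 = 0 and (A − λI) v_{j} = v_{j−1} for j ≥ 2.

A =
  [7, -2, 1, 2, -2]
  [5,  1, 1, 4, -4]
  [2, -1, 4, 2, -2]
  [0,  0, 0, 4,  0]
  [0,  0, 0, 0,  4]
A Jordan chain for λ = 4 of length 3:
v_1 = (1, 2, 1, 0, 0)ᵀ
v_2 = (3, 5, 2, 0, 0)ᵀ
v_3 = (1, 0, 0, 0, 0)ᵀ

Let N = A − (4)·I. We want v_3 with N^3 v_3 = 0 but N^2 v_3 ≠ 0; then v_{j-1} := N · v_j for j = 3, …, 2.

Pick v_3 = (1, 0, 0, 0, 0)ᵀ.
Then v_2 = N · v_3 = (3, 5, 2, 0, 0)ᵀ.
Then v_1 = N · v_2 = (1, 2, 1, 0, 0)ᵀ.

Sanity check: (A − (4)·I) v_1 = (0, 0, 0, 0, 0)ᵀ = 0. ✓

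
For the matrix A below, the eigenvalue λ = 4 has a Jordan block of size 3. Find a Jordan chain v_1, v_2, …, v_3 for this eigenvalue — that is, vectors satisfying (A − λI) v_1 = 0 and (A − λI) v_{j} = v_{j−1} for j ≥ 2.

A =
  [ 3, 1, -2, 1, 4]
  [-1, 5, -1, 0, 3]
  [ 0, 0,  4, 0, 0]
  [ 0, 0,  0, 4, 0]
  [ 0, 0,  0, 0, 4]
A Jordan chain for λ = 4 of length 3:
v_1 = (1, 1, 0, 0, 0)ᵀ
v_2 = (-2, -1, 0, 0, 0)ᵀ
v_3 = (0, 0, 1, 0, 0)ᵀ

Let N = A − (4)·I. We want v_3 with N^3 v_3 = 0 but N^2 v_3 ≠ 0; then v_{j-1} := N · v_j for j = 3, …, 2.

Pick v_3 = (0, 0, 1, 0, 0)ᵀ.
Then v_2 = N · v_3 = (-2, -1, 0, 0, 0)ᵀ.
Then v_1 = N · v_2 = (1, 1, 0, 0, 0)ᵀ.

Sanity check: (A − (4)·I) v_1 = (0, 0, 0, 0, 0)ᵀ = 0. ✓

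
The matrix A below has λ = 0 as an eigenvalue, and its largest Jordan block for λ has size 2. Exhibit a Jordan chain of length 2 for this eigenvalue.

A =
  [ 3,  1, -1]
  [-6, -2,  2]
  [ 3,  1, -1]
A Jordan chain for λ = 0 of length 2:
v_1 = (3, -6, 3)ᵀ
v_2 = (1, 0, 0)ᵀ

Let N = A − (0)·I. We want v_2 with N^2 v_2 = 0 but N^1 v_2 ≠ 0; then v_{j-1} := N · v_j for j = 2, …, 2.

Pick v_2 = (1, 0, 0)ᵀ.
Then v_1 = N · v_2 = (3, -6, 3)ᵀ.

Sanity check: (A − (0)·I) v_1 = (0, 0, 0)ᵀ = 0. ✓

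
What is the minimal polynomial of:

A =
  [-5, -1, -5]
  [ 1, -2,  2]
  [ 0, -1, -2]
x^3 + 9*x^2 + 27*x + 27

The characteristic polynomial is χ_A(x) = (x + 3)^3, so the eigenvalues are known. The minimal polynomial is
  m_A(x) = Π_λ (x − λ)^{k_λ}
where k_λ is the size of the *largest* Jordan block for λ (equivalently, the smallest k with (A − λI)^k v = 0 for every generalised eigenvector v of λ).

  λ = -3: largest Jordan block has size 3, contributing (x + 3)^3

So m_A(x) = (x + 3)^3 = x^3 + 9*x^2 + 27*x + 27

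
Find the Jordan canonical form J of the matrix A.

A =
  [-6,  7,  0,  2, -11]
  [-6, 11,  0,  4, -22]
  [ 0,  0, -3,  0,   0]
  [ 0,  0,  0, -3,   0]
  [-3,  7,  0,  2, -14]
J_2(-3) ⊕ J_1(-3) ⊕ J_1(-3) ⊕ J_1(-3)

The characteristic polynomial is
  det(x·I − A) = x^5 + 15*x^4 + 90*x^3 + 270*x^2 + 405*x + 243 = (x + 3)^5

Eigenvalues and multiplicities (the geometric multiplicity of λ is n − rank(A − λI), which equals the number of Jordan blocks for λ):
  λ = -3: algebraic multiplicity = 5, geometric multiplicity = 4

Determining the block sizes for each eigenvalue:
  λ = -3: 4 blocks summing to 5 forces exactly one block of size 2 and the rest size 1 → block sizes [2, 1, 1, 1]

Assembling the blocks gives a Jordan form
J =
  [-3,  1,  0,  0,  0]
  [ 0, -3,  0,  0,  0]
  [ 0,  0, -3,  0,  0]
  [ 0,  0,  0, -3,  0]
  [ 0,  0,  0,  0, -3]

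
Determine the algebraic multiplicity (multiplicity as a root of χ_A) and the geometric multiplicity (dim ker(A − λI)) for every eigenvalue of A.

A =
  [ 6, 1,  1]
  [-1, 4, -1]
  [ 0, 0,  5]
λ = 5: alg = 3, geom = 2

Step 1 — factor the characteristic polynomial to read off the algebraic multiplicities:
  χ_A(x) = (x - 5)^3

Step 2 — compute geometric multiplicities via the rank-nullity identity g(λ) = n − rank(A − λI):
  rank(A − (5)·I) = 1, so dim ker(A − (5)·I) = n − 1 = 2

Summary:
  λ = 5: algebraic multiplicity = 3, geometric multiplicity = 2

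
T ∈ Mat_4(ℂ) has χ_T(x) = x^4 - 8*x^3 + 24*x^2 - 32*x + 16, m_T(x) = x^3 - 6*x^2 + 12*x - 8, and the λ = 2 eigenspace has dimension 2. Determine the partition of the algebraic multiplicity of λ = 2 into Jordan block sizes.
Block sizes for λ = 2: [3, 1]

Step 1 — from the characteristic polynomial, algebraic multiplicity of λ = 2 is 4. From dim ker(T − (2)·I) = 2, there are exactly 2 Jordan blocks for λ = 2.
Step 2 — from the minimal polynomial, the factor (x − 2)^3 tells us the largest block for λ = 2 has size 3.
Step 3 — with total size 4, 2 blocks, and largest block 3, the block sizes (in nonincreasing order) are [3, 1].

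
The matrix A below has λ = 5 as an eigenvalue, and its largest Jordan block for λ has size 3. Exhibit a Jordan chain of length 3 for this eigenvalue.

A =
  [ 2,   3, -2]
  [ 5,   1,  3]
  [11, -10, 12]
A Jordan chain for λ = 5 of length 3:
v_1 = (2, -2, -6)ᵀ
v_2 = (-3, 5, 11)ᵀ
v_3 = (1, 0, 0)ᵀ

Let N = A − (5)·I. We want v_3 with N^3 v_3 = 0 but N^2 v_3 ≠ 0; then v_{j-1} := N · v_j for j = 3, …, 2.

Pick v_3 = (1, 0, 0)ᵀ.
Then v_2 = N · v_3 = (-3, 5, 11)ᵀ.
Then v_1 = N · v_2 = (2, -2, -6)ᵀ.

Sanity check: (A − (5)·I) v_1 = (0, 0, 0)ᵀ = 0. ✓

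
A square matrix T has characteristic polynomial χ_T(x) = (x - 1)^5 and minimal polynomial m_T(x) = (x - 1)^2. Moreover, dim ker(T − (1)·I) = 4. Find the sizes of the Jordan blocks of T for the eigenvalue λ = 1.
Block sizes for λ = 1: [2, 1, 1, 1]

Step 1 — from the characteristic polynomial, algebraic multiplicity of λ = 1 is 5. From dim ker(T − (1)·I) = 4, there are exactly 4 Jordan blocks for λ = 1.
Step 2 — from the minimal polynomial, the factor (x − 1)^2 tells us the largest block for λ = 1 has size 2.
Step 3 — with total size 5, 4 blocks, and largest block 2, the block sizes (in nonincreasing order) are [2, 1, 1, 1].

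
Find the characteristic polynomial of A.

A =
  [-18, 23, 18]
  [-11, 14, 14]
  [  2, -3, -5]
x^3 + 9*x^2 + 27*x + 27

Expanding det(x·I − A) (e.g. by cofactor expansion or by noting that A is similar to its Jordan form J, which has the same characteristic polynomial as A) gives
  χ_A(x) = x^3 + 9*x^2 + 27*x + 27
which factors as (x + 3)^3. The eigenvalues (with algebraic multiplicities) are λ = -3 with multiplicity 3.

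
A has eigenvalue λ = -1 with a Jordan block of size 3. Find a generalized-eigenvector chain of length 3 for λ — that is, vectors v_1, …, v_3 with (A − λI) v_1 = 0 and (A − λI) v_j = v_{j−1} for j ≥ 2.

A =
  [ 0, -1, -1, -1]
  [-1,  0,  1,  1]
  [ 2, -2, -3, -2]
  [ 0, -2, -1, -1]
A Jordan chain for λ = -1 of length 3:
v_1 = (2, -2, 4, 0)ᵀ
v_2 = (-1, 1, -2, -2)ᵀ
v_3 = (0, 1, 0, 0)ᵀ

Let N = A − (-1)·I. We want v_3 with N^3 v_3 = 0 but N^2 v_3 ≠ 0; then v_{j-1} := N · v_j for j = 3, …, 2.

Pick v_3 = (0, 1, 0, 0)ᵀ.
Then v_2 = N · v_3 = (-1, 1, -2, -2)ᵀ.
Then v_1 = N · v_2 = (2, -2, 4, 0)ᵀ.

Sanity check: (A − (-1)·I) v_1 = (0, 0, 0, 0)ᵀ = 0. ✓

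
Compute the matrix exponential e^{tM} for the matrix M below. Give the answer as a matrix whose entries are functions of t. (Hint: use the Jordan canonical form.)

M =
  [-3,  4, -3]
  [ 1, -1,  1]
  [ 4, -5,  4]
e^{tM} =
  [t^2/2 - 3*t + 1, -t^2/2 + 4*t, t^2/2 - 3*t]
  [t, 1 - t, t]
  [-t^2/2 + 4*t, t^2/2 - 5*t, -t^2/2 + 4*t + 1]

Strategy: write M = P · J · P⁻¹ where J is a Jordan canonical form, so e^{tM} = P · e^{tJ} · P⁻¹, and e^{tJ} can be computed block-by-block.

M has Jordan form
J =
  [0, 1, 0]
  [0, 0, 1]
  [0, 0, 0]
(up to reordering of blocks).

Per-block formulas:
  For a 3×3 Jordan block J_3(0): exp(t · J_3(0)) = e^(0t)·(I + t·N + (t^2/2)·N^2), where N is the 3×3 nilpotent shift.

After assembling e^{tJ} and conjugating by P, we get:

e^{tM} =
  [t^2/2 - 3*t + 1, -t^2/2 + 4*t, t^2/2 - 3*t]
  [t, 1 - t, t]
  [-t^2/2 + 4*t, t^2/2 - 5*t, -t^2/2 + 4*t + 1]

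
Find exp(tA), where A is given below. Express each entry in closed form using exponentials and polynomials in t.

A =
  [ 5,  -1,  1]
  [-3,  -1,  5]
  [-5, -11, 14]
e^{tA} =
  [-t^2*exp(6*t)/2 - t*exp(6*t) + exp(6*t), -3*t^2*exp(6*t)/2 - t*exp(6*t), t^2*exp(6*t) + t*exp(6*t)]
  [-t^2*exp(6*t)/2 - 3*t*exp(6*t), -3*t^2*exp(6*t)/2 - 7*t*exp(6*t) + exp(6*t), t^2*exp(6*t) + 5*t*exp(6*t)]
  [-t^2*exp(6*t) - 5*t*exp(6*t), -3*t^2*exp(6*t) - 11*t*exp(6*t), 2*t^2*exp(6*t) + 8*t*exp(6*t) + exp(6*t)]

Strategy: write A = P · J · P⁻¹ where J is a Jordan canonical form, so e^{tA} = P · e^{tJ} · P⁻¹, and e^{tJ} can be computed block-by-block.

A has Jordan form
J =
  [6, 1, 0]
  [0, 6, 1]
  [0, 0, 6]
(up to reordering of blocks).

Per-block formulas:
  For a 3×3 Jordan block J_3(6): exp(t · J_3(6)) = e^(6t)·(I + t·N + (t^2/2)·N^2), where N is the 3×3 nilpotent shift.

After assembling e^{tJ} and conjugating by P, we get:

e^{tA} =
  [-t^2*exp(6*t)/2 - t*exp(6*t) + exp(6*t), -3*t^2*exp(6*t)/2 - t*exp(6*t), t^2*exp(6*t) + t*exp(6*t)]
  [-t^2*exp(6*t)/2 - 3*t*exp(6*t), -3*t^2*exp(6*t)/2 - 7*t*exp(6*t) + exp(6*t), t^2*exp(6*t) + 5*t*exp(6*t)]
  [-t^2*exp(6*t) - 5*t*exp(6*t), -3*t^2*exp(6*t) - 11*t*exp(6*t), 2*t^2*exp(6*t) + 8*t*exp(6*t) + exp(6*t)]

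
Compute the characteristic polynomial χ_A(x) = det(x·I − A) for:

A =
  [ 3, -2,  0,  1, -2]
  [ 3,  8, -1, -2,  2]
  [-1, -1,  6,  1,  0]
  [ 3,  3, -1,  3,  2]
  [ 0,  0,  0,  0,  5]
x^5 - 25*x^4 + 250*x^3 - 1250*x^2 + 3125*x - 3125

Expanding det(x·I − A) (e.g. by cofactor expansion or by noting that A is similar to its Jordan form J, which has the same characteristic polynomial as A) gives
  χ_A(x) = x^5 - 25*x^4 + 250*x^3 - 1250*x^2 + 3125*x - 3125
which factors as (x - 5)^5. The eigenvalues (with algebraic multiplicities) are λ = 5 with multiplicity 5.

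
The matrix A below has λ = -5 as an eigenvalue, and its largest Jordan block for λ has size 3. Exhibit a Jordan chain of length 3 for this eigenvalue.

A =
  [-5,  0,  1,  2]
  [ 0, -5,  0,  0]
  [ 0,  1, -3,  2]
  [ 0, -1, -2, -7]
A Jordan chain for λ = -5 of length 3:
v_1 = (-1, 0, 0, 0)ᵀ
v_2 = (0, 0, 1, -1)ᵀ
v_3 = (0, 1, 0, 0)ᵀ

Let N = A − (-5)·I. We want v_3 with N^3 v_3 = 0 but N^2 v_3 ≠ 0; then v_{j-1} := N · v_j for j = 3, …, 2.

Pick v_3 = (0, 1, 0, 0)ᵀ.
Then v_2 = N · v_3 = (0, 0, 1, -1)ᵀ.
Then v_1 = N · v_2 = (-1, 0, 0, 0)ᵀ.

Sanity check: (A − (-5)·I) v_1 = (0, 0, 0, 0)ᵀ = 0. ✓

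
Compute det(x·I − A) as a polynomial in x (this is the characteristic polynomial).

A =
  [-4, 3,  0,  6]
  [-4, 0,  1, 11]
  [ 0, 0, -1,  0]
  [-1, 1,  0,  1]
x^4 + 4*x^3 + 6*x^2 + 4*x + 1

Expanding det(x·I − A) (e.g. by cofactor expansion or by noting that A is similar to its Jordan form J, which has the same characteristic polynomial as A) gives
  χ_A(x) = x^4 + 4*x^3 + 6*x^2 + 4*x + 1
which factors as (x + 1)^4. The eigenvalues (with algebraic multiplicities) are λ = -1 with multiplicity 4.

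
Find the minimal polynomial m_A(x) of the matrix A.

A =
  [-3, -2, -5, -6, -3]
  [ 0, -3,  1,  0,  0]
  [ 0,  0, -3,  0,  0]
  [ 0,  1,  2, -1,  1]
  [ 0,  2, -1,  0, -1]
x^5 + 11*x^4 + 46*x^3 + 90*x^2 + 81*x + 27

The characteristic polynomial is χ_A(x) = (x + 1)^2*(x + 3)^3, so the eigenvalues are known. The minimal polynomial is
  m_A(x) = Π_λ (x − λ)^{k_λ}
where k_λ is the size of the *largest* Jordan block for λ (equivalently, the smallest k with (A − λI)^k v = 0 for every generalised eigenvector v of λ).

  λ = -3: largest Jordan block has size 3, contributing (x + 3)^3
  λ = -1: largest Jordan block has size 2, contributing (x + 1)^2

So m_A(x) = (x + 1)^2*(x + 3)^3 = x^5 + 11*x^4 + 46*x^3 + 90*x^2 + 81*x + 27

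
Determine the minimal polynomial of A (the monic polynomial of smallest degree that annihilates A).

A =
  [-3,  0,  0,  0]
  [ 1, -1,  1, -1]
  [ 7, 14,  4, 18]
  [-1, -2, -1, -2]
x^3 - x^2 - 8*x + 12

The characteristic polynomial is χ_A(x) = (x - 2)^2*(x + 3)^2, so the eigenvalues are known. The minimal polynomial is
  m_A(x) = Π_λ (x − λ)^{k_λ}
where k_λ is the size of the *largest* Jordan block for λ (equivalently, the smallest k with (A − λI)^k v = 0 for every generalised eigenvector v of λ).

  λ = -3: largest Jordan block has size 1, contributing (x + 3)
  λ = 2: largest Jordan block has size 2, contributing (x − 2)^2

So m_A(x) = (x - 2)^2*(x + 3) = x^3 - x^2 - 8*x + 12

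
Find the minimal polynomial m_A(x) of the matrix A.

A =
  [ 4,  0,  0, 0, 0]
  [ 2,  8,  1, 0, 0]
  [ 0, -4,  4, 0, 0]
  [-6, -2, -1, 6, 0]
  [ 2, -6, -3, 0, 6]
x^3 - 16*x^2 + 84*x - 144

The characteristic polynomial is χ_A(x) = (x - 6)^4*(x - 4), so the eigenvalues are known. The minimal polynomial is
  m_A(x) = Π_λ (x − λ)^{k_λ}
where k_λ is the size of the *largest* Jordan block for λ (equivalently, the smallest k with (A − λI)^k v = 0 for every generalised eigenvector v of λ).

  λ = 4: largest Jordan block has size 1, contributing (x − 4)
  λ = 6: largest Jordan block has size 2, contributing (x − 6)^2

So m_A(x) = (x - 6)^2*(x - 4) = x^3 - 16*x^2 + 84*x - 144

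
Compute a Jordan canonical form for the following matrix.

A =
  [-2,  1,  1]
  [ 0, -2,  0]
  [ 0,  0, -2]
J_2(-2) ⊕ J_1(-2)

The characteristic polynomial is
  det(x·I − A) = x^3 + 6*x^2 + 12*x + 8 = (x + 2)^3

Eigenvalues and multiplicities (the geometric multiplicity of λ is n − rank(A − λI), which equals the number of Jordan blocks for λ):
  λ = -2: algebraic multiplicity = 3, geometric multiplicity = 2

Determining the block sizes for each eigenvalue:
  λ = -2: 2 blocks summing to 3 forces exactly one block of size 2 and the rest size 1 → block sizes [2, 1]

Assembling the blocks gives a Jordan form
J =
  [-2,  1,  0]
  [ 0, -2,  0]
  [ 0,  0, -2]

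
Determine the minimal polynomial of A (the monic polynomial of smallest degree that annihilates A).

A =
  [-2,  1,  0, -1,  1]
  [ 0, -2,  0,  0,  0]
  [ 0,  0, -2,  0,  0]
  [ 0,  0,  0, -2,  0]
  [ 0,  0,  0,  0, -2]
x^2 + 4*x + 4

The characteristic polynomial is χ_A(x) = (x + 2)^5, so the eigenvalues are known. The minimal polynomial is
  m_A(x) = Π_λ (x − λ)^{k_λ}
where k_λ is the size of the *largest* Jordan block for λ (equivalently, the smallest k with (A − λI)^k v = 0 for every generalised eigenvector v of λ).

  λ = -2: largest Jordan block has size 2, contributing (x + 2)^2

So m_A(x) = (x + 2)^2 = x^2 + 4*x + 4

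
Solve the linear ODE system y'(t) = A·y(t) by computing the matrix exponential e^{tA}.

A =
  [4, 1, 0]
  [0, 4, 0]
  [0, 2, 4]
e^{tA} =
  [exp(4*t), t*exp(4*t), 0]
  [0, exp(4*t), 0]
  [0, 2*t*exp(4*t), exp(4*t)]

Strategy: write A = P · J · P⁻¹ where J is a Jordan canonical form, so e^{tA} = P · e^{tJ} · P⁻¹, and e^{tJ} can be computed block-by-block.

A has Jordan form
J =
  [4, 1, 0]
  [0, 4, 0]
  [0, 0, 4]
(up to reordering of blocks).

Per-block formulas:
  For a 1×1 block at λ = 4: exp(t · [4]) = [e^(4t)].
  For a 2×2 Jordan block J_2(4): exp(t · J_2(4)) = e^(4t)·(I + t·N), where N is the 2×2 nilpotent shift.

After assembling e^{tJ} and conjugating by P, we get:

e^{tA} =
  [exp(4*t), t*exp(4*t), 0]
  [0, exp(4*t), 0]
  [0, 2*t*exp(4*t), exp(4*t)]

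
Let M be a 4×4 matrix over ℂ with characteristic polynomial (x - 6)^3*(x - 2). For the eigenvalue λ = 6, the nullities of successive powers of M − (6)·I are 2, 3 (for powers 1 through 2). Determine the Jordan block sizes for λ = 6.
Block sizes for λ = 6: [2, 1]

From the dimensions of kernels of powers, the number of Jordan blocks of size at least j is d_j − d_{j−1} where d_j = dim ker(N^j) (with d_0 = 0). Computing the differences gives [2, 1].
The number of blocks of size exactly k is (#blocks of size ≥ k) − (#blocks of size ≥ k + 1), so the partition is: 1 block(s) of size 1, 1 block(s) of size 2.
In nonincreasing order the block sizes are [2, 1].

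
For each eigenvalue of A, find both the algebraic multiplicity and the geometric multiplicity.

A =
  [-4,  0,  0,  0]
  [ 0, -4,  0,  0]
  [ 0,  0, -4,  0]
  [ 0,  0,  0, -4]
λ = -4: alg = 4, geom = 4

Step 1 — factor the characteristic polynomial to read off the algebraic multiplicities:
  χ_A(x) = (x + 4)^4

Step 2 — compute geometric multiplicities via the rank-nullity identity g(λ) = n − rank(A − λI):
  rank(A − (-4)·I) = 0, so dim ker(A − (-4)·I) = n − 0 = 4

Summary:
  λ = -4: algebraic multiplicity = 4, geometric multiplicity = 4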